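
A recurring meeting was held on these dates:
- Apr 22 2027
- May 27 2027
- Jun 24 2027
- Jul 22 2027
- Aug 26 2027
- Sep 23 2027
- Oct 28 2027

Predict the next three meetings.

These are Thursdays at 28- or 35-day spacing (35, 28, 28, 35, 28, 35).
The pattern: 4th Thursday of the month.
November 2027 — 4th Thursday is Nov 25 2027.
December 2027 — 4th Thursday is Dec 23 2027.
4th Thursday of January 2028: Jan 27 2028.

Nov 25 2027, Dec 23 2027, Jan 27 2028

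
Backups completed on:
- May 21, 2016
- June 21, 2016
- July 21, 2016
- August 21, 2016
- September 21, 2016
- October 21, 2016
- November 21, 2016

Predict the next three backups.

The day-of-month is always 21 (31, 30, 31, 31, 30, 31 days between events).
So this recurs on the 21st of each month.
Next: December 2016 → December 21, 2016.
January 2017: January 21, 2017.
February 2017: February 21, 2017.

December 21, 2016; January 21, 2017; February 21, 2017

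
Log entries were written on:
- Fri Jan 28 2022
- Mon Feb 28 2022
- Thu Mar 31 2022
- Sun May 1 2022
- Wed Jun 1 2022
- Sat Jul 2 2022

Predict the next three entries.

Tue Aug 2 2022, Fri Sep 2 2022, Mon Oct 3 2022

The spacing is 31, 31, 31, 31, 31 days — always 31 days.
Sat Jul 2 2022 + 31 days = Tue Aug 2 2022.
Tue Aug 2 2022 + 31 days = Fri Sep 2 2022.
Fri Sep 2 2022 + 31 days = Mon Oct 3 2022.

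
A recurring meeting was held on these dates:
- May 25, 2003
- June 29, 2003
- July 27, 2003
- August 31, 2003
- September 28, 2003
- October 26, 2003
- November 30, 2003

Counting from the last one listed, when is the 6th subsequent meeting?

All Sundays; the gaps (35, 28, 35, 28, 28, 35) vary with month length.
This is the last Sunday of each month.
December 2003 ends with Sunday December 28, 2003.
Last Sunday of January 2004: January 25, 2004.
Last Sunday of February 2004: February 29, 2004.
Last Sunday of March 2004: March 28, 2004.
April 2004 ends with Sunday April 25, 2004.
May 2004 ends with Sunday May 30, 2004.

May 30, 2004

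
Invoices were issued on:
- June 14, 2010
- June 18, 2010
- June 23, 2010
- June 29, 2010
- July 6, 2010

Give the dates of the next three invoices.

July 14, 2010; July 23, 2010; August 2, 2010

Intervals are 4, 5, 6, 7 days — an arithmetic progression with common difference 1.
Next gap: 8 days. July 6, 2010 + 8 days = July 14, 2010.
Next gap: 9 days. July 14, 2010 + 9 days = July 23, 2010.
Next gap: 10 days. July 23, 2010 + 10 days = August 2, 2010.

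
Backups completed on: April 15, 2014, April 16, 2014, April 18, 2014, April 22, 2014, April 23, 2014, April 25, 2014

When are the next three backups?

Gaps: 1, 2, 4, 1, 2 days — not constant, but cyclic with period 3.
The events fall on every Tuesday, Wednesday and Friday.
The following Tuesday is April 29, 2014.
Next Wednesday: April 30, 2014.
The following Friday is May 2, 2014.

April 29, 2014; April 30, 2014; May 2, 2014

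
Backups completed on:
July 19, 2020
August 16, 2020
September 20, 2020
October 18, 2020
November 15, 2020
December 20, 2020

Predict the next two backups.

January 17, 2021; February 21, 2021

These are Sundays at 28- or 35-day spacing (28, 35, 28, 28, 35).
The pattern: 3rd Sunday of the month.
3rd Sunday of January 2021: January 17, 2021.
3rd Sunday of February 2021: February 21, 2021.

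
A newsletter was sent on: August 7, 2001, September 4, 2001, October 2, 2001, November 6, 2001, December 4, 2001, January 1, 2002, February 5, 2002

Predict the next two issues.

March 5, 2002; April 2, 2002

These are Tuesdays at 28- or 35-day spacing (28, 28, 35, 28, 28, 35).
The pattern: 1st Tuesday of the month.
1st Tuesday of March 2002: March 5, 2002.
1st Tuesday of April 2002: April 2, 2002.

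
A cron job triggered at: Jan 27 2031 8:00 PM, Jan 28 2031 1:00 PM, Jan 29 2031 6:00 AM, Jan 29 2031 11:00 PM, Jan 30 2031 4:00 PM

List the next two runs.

Gaps: 17, 17, 17, 17 hours — each event is 17 hours after the previous one.
Jan 30 2031 4:00 PM + 17 h = Jan 31 2031 9:00 AM.
Jan 31 2031 9:00 AM + 17 h = Feb 1 2031 2:00 AM.

Jan 31 2031 9:00 AM, Feb 1 2031 2:00 AM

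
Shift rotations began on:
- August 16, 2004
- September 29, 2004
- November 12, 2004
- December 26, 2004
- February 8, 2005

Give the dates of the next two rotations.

March 24, 2005; May 7, 2005

The spacing is 44, 44, 44, 44 days — always 44 days.
February 8, 2005 + 44 days = March 24, 2005.
March 24, 2005 + 44 days = May 7, 2005.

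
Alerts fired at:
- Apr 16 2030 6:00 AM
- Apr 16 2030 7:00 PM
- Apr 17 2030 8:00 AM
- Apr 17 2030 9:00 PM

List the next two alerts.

The interval is a steady 13 hours (13, 13, 13).
Apr 17 2030 9:00 PM + 13 h = Apr 18 2030 10:00 AM.
Apr 18 2030 10:00 AM + 13 h = Apr 18 2030 11:00 PM.

Apr 18 2030 10:00 AM, Apr 18 2030 11:00 PM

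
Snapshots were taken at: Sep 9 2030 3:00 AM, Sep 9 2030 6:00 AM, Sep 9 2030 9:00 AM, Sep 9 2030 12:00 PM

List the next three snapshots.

The interval is a steady 3 hours (3, 3, 3).
Sep 9 2030 12:00 PM + 3 h = Sep 9 2030 3:00 PM.
Sep 9 2030 3:00 PM + 3 h = Sep 9 2030 6:00 PM.
Sep 9 2030 6:00 PM + 3 h = Sep 9 2030 9:00 PM.

Sep 9 2030 3:00 PM, Sep 9 2030 6:00 PM, Sep 9 2030 9:00 PM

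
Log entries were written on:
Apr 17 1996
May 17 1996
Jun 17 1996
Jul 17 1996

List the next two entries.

Each date is the 17th; the gaps (30, 31, 30) track the month lengths.
The rule is the 17th of each month.
Next: August 1996 → Aug 17 1996.
Next: September 1996 → Sep 17 1996.

Aug 17 1996, Sep 17 1996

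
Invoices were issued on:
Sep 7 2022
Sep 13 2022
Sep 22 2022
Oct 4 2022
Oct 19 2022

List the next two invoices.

Nov 6 2022, Nov 27 2022

Intervals are 6, 9, 12, 15 days — an arithmetic progression with common difference 3.
Next gap: 18 days. Oct 19 2022 + 18 days = Nov 6 2022.
Next gap: 21 days. Nov 6 2022 + 21 days = Nov 27 2022.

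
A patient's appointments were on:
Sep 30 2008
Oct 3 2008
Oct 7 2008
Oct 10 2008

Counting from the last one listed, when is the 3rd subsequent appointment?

Every event lands on a Tuesday or Friday (gaps cycle 3, 4, 3).
So the schedule is: every Tuesday and Friday.
Next Tuesday: Oct 14 2008.
The following Friday is Oct 17 2008.
Next Tuesday: Oct 21 2008.

Oct 21 2008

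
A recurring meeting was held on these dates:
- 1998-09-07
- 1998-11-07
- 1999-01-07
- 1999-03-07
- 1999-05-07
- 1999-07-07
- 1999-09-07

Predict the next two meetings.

The day-of-month is always 7 (61, 61, 59, 61, 61, 62 days between events).
So this recurs on the 7th of every 2 months.
November 1999: 1999-11-07.
Next: January 2000 → 2000-01-07.

1999-11-07, 2000-01-07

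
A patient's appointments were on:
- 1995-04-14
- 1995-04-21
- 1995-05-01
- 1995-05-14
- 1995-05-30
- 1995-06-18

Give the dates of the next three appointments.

1995-07-10, 1995-08-04, 1995-09-01

Intervals are 7, 10, 13, 16, 19 days — an arithmetic progression with common difference 3.
Next gap: 22 days. 1995-06-18 + 22 days = 1995-07-10.
Next gap: 25 days. 1995-07-10 + 25 days = 1995-08-04.
Next gap: 28 days. 1995-08-04 + 28 days = 1995-09-01.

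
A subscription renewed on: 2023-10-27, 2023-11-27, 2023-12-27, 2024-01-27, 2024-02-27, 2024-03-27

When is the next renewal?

Gaps: 31, 30, 31, 31, 29 days — not constant. Every event is on the 27th of the month.
Pattern: the 27th of each month.
Next: April 2024 → 2024-04-27.

2024-04-27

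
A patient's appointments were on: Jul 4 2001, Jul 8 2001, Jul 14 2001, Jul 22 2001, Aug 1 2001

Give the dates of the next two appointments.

Aug 13 2001, Aug 27 2001

Gaps: 4, 6, 8, 10 days — each gap is 2 larger than the previous one.
Next gap: 12 days. Aug 1 2001 + 12 days = Aug 13 2001.
Next gap: 14 days. Aug 13 2001 + 14 days = Aug 27 2001.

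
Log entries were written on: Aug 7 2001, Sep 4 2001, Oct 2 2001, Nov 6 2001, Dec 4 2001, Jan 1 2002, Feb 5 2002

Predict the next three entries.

These are Tuesdays at 28- or 35-day spacing (28, 28, 35, 28, 28, 35).
The pattern: 1st Tuesday of the month.
March 2002 — 1st Tuesday is Mar 5 2002.
April 2002 — 1st Tuesday is Apr 2 2002.
May 2002 — 1st Tuesday is May 7 2002.

Mar 5 2002, Apr 2 2002, May 7 2002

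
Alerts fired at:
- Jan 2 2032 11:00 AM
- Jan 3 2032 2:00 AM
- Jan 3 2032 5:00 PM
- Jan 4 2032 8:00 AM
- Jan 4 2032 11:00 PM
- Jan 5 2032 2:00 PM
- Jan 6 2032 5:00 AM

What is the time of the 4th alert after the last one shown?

Gaps: 15, 15, 15, 15, 15, 15 hours — each event is 15 hours after the previous one.
Jan 6 2032 5:00 AM + 15 h = Jan 6 2032 8:00 PM.
Jan 6 2032 8:00 PM + 15 h = Jan 7 2032 11:00 AM.
Jan 7 2032 11:00 AM + 15 h = Jan 8 2032 2:00 AM.
Jan 8 2032 2:00 AM + 15 h = Jan 8 2032 5:00 PM.

Jan 8 2032 5:00 PM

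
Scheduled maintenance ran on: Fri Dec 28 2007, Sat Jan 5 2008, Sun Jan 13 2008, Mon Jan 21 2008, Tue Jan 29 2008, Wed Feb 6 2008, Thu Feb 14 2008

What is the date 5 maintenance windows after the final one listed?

Every event comes 8 days after the last (8, 8, 8, 8, 8, 8).
Thu Feb 14 2008 + 8 days = Fri Feb 22 2008.
Fri Feb 22 2008 + 8 days = Sat Mar 1 2008.
Sat Mar 1 2008 + 8 days = Sun Mar 9 2008.
Sun Mar 9 2008 + 8 days = Mon Mar 17 2008.
Mon Mar 17 2008 + 8 days = Tue Mar 25 2008.

Tue Mar 25 2008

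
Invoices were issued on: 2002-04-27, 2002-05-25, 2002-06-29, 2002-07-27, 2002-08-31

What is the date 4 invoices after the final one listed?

2002-12-28

These are Saturdays with 28, 35, 28, 35-day gaps.
Each is the final Saturday of its month — 2002-06-29 is past the 28th, so '4th Saturday' doesn't fit.
September 2002 ends with Saturday 2002-09-28.
Last Saturday of October 2002: 2002-10-26.
November 2002 ends with Saturday 2002-11-30.
Last Saturday of December 2002: 2002-12-28.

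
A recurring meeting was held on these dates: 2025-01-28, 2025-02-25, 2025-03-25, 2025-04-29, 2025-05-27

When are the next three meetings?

2025-06-24, 2025-07-29, 2025-08-26

Every date is a Tuesday; gaps 28, 28, 35, 28 days.
Each is the last Tuesday of its month (at least one falls on the 29th or later, ruling out '4th Tuesday').
Last Tuesday of June 2025: 2025-06-24.
July 2025 ends with Tuesday 2025-07-29.
August 2025 ends with Tuesday 2025-08-26.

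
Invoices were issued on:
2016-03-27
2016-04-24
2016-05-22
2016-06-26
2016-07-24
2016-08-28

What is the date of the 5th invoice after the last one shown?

2017-01-22

Gaps: 28, 28, 35, 28, 35 days — a mix of 28 and 35. Every date is a Sunday.
Each is the 4th Sunday of its month.
September 2016 — 4th Sunday is 2016-09-25.
4th Sunday of October 2016: 2016-10-23.
November 2016 — 4th Sunday is 2016-11-27.
December 2016 — 4th Sunday is 2016-12-25.
January 2017 — 4th Sunday is 2017-01-22.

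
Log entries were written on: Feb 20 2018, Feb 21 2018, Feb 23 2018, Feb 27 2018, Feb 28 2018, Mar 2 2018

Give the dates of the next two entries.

The gap pattern 1, 2, 4, 1, 2 repeats every 3 events.
These are the Tuesdays, Wednesdays and Fridays of each week.
The following Tuesday is Mar 6 2018.
Next Wednesday: Mar 7 2018.

Mar 6 2018, Mar 7 2018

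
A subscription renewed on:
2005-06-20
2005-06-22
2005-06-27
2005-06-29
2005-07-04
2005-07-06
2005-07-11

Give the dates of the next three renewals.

Gaps: 2, 5, 2, 5, 2, 5 days — not constant, but cyclic with period 2.
The events fall on every Monday and Wednesday.
Next Wednesday: 2005-07-13.
The following Monday is 2005-07-18.
Next Wednesday: 2005-07-20.

2005-07-13, 2005-07-18, 2005-07-20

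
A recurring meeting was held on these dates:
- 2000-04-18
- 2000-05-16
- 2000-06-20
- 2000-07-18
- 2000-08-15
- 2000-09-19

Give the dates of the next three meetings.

2000-10-17, 2000-11-21, 2000-12-19

Gaps: 28, 35, 28, 28, 35 days — a mix of 28 and 35. Every date is a Tuesday.
Each is the 3rd Tuesday of its month.
October 2000 — 3rd Tuesday is 2000-10-17.
3rd Tuesday of November 2000: 2000-11-21.
December 2000 — 3rd Tuesday is 2000-12-19.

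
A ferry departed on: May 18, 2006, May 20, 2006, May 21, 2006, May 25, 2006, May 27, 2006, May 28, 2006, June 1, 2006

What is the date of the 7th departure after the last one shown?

The gap pattern 2, 1, 4, 2, 1, 4 repeats every 3 events.
These are the Thursdays, Saturdays and Sundays of each week.
The following Saturday is June 3, 2006.
The following Sunday is June 4, 2006.
The following Thursday is June 8, 2006.
The following Saturday is June 10, 2006.
Next Sunday: June 11, 2006.
Next Thursday: June 15, 2006.
Next Saturday: June 17, 2006.

June 17, 2006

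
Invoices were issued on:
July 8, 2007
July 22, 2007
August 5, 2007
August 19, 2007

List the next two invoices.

Gaps between consecutive events: 14, 14, 14 days — a constant 14-day interval.
August 19, 2007 + 14 days = September 2, 2007.
September 2, 2007 + 14 days = September 16, 2007.

September 2, 2007; September 16, 2007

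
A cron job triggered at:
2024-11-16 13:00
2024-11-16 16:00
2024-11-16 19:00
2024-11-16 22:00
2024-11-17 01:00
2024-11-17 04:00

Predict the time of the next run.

Spacing: 3, 3, 3, 3, 3 h — constant 3 h.
2024-11-17 04:00 + 3 h = 2024-11-17 07:00.

2024-11-17 07:00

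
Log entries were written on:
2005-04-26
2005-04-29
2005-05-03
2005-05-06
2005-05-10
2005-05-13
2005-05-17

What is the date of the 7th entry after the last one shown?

The gap pattern 3, 4, 3, 4, 3, 4 repeats every 2 events.
These are the Tuesdays and Fridays of each week.
The following Friday is 2005-05-20.
Next Tuesday: 2005-05-24.
The following Friday is 2005-05-27.
The following Tuesday is 2005-05-31.
The following Friday is 2005-06-03.
The following Tuesday is 2005-06-07.
The following Friday is 2005-06-10.

2005-06-10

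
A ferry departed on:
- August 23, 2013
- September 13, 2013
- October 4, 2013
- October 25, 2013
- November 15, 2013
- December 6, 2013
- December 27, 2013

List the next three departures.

Gaps between consecutive events: 21, 21, 21, 21, 21, 21 days — a constant 21-day interval.
December 27, 2013 + 21 days = January 17, 2014.
January 17, 2014 + 21 days = February 7, 2014.
February 7, 2014 + 21 days = February 28, 2014.

January 17, 2014; February 7, 2014; February 28, 2014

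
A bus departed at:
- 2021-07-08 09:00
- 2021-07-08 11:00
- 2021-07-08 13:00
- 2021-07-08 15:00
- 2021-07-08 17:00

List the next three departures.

Spacing: 2, 2, 2, 2 h — constant 2 h.
2021-07-08 17:00 + 2 h = 2021-07-08 19:00.
2021-07-08 19:00 + 2 h = 2021-07-08 21:00.
2021-07-08 21:00 + 2 h = 2021-07-08 23:00.

2021-07-08 19:00, 2021-07-08 21:00, 2021-07-08 23:00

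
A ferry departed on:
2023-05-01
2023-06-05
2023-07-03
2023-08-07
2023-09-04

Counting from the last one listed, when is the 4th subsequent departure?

2024-01-01

All dates are Mondays, 35, 28, 35, 28 days apart.
Specifically, the 1st Monday of each month.
October 2023 — 1st Monday is 2023-10-02.
1st Monday of November 2023: 2023-11-06.
December 2023 — 1st Monday is 2023-12-04.
January 2024 — 1st Monday is 2024-01-01.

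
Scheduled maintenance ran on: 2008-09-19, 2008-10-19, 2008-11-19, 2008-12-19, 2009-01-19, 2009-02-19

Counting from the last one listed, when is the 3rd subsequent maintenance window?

Each date is the 19th; the gaps (30, 31, 30, 31, 31) track the month lengths.
The rule is the 19th of each month.
March 2009: 2009-03-19.
Next: April 2009 → 2009-04-19.
Next: May 2009 → 2009-05-19.

2009-05-19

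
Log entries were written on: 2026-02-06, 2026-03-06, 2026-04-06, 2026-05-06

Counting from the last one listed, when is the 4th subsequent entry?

Each date is the 6th; the gaps (28, 31, 30) track the month lengths.
The rule is the 6th of each month.
June 2026: 2026-06-06.
July 2026: 2026-07-06.
Next: August 2026 → 2026-08-06.
September 2026: 2026-09-06.

2026-09-06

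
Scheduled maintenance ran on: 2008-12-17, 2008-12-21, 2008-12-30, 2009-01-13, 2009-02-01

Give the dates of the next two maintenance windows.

2009-02-25, 2009-03-26

Gaps: 4, 9, 14, 19 days — each gap is 5 larger than the previous one.
Next gap: 24 days. 2009-02-01 + 24 days = 2009-02-25.
Next gap: 29 days. 2009-02-25 + 29 days = 2009-03-26.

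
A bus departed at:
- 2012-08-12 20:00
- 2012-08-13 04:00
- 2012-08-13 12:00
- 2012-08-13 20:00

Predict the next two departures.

The interval is a steady 8 hours (8, 8, 8).
2012-08-13 20:00 + 8 h = 2012-08-14 04:00.
2012-08-14 04:00 + 8 h = 2012-08-14 12:00.

2012-08-14 04:00, 2012-08-14 12:00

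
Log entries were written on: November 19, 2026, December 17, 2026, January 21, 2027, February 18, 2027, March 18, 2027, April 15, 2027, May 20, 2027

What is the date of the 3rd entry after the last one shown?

Gaps: 28, 35, 28, 28, 28, 35 days — a mix of 28 and 35. Every date is a Thursday.
Each is the 3rd Thursday of its month.
June 2027 — 3rd Thursday is June 17, 2027.
3rd Thursday of July 2027: July 15, 2027.
August 2027 — 3rd Thursday is August 19, 2027.

August 19, 2027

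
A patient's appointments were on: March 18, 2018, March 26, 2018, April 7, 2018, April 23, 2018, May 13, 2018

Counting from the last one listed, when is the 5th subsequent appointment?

October 20, 2018

Intervals are 8, 12, 16, 20 days — an arithmetic progression with common difference 4.
Next gap: 24 days. May 13, 2018 + 24 days = June 6, 2018.
Next gap: 28 days. June 6, 2018 + 28 days = July 4, 2018.
Next gap: 32 days. July 4, 2018 + 32 days = August 5, 2018.
Next gap: 36 days. August 5, 2018 + 36 days = September 10, 2018.
Next gap: 40 days. September 10, 2018 + 40 days = October 20, 2018.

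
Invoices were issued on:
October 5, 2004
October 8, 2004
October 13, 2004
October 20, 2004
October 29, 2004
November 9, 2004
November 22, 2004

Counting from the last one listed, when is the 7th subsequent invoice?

Intervals are 3, 5, 7, 9, 11, 13 days — an arithmetic progression with common difference 2.
Next gap: 15 days. November 22, 2004 + 15 days = December 7, 2004.
Next gap: 17 days. December 7, 2004 + 17 days = December 24, 2004.
Next gap: 19 days. December 24, 2004 + 19 days = January 12, 2005.
Next gap: 21 days. January 12, 2005 + 21 days = February 2, 2005.
Next gap: 23 days. February 2, 2005 + 23 days = February 25, 2005.
Next gap: 25 days. February 25, 2005 + 25 days = March 22, 2005.
Next gap: 27 days. March 22, 2005 + 27 days = April 18, 2005.

April 18, 2005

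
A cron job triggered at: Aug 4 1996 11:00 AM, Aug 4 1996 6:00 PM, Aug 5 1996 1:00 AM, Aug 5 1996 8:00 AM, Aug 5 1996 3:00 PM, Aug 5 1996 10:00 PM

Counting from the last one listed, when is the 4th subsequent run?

Aug 7 1996 2:00 AM

Spacing: 7, 7, 7, 7, 7 h — constant 7 h.
Aug 5 1996 10:00 PM + 7 h = Aug 6 1996 5:00 AM.
Aug 6 1996 5:00 AM + 7 h = Aug 6 1996 12:00 PM.
Aug 6 1996 12:00 PM + 7 h = Aug 6 1996 7:00 PM.
Aug 6 1996 7:00 PM + 7 h = Aug 7 1996 2:00 AM.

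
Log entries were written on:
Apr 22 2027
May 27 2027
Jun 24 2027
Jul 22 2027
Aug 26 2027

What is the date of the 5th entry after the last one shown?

Jan 27 2028

All dates are Thursdays, 35, 28, 28, 35 days apart.
Specifically, the 4th Thursday of each month.
4th Thursday of September 2027: Sep 23 2027.
4th Thursday of October 2027: Oct 28 2027.
November 2027 — 4th Thursday is Nov 25 2027.
December 2027 — 4th Thursday is Dec 23 2027.
4th Thursday of January 2028: Jan 27 2028.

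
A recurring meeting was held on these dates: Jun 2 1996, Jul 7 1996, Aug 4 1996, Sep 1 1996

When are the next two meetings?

These are Sundays at 28- or 35-day spacing (35, 28, 28).
The pattern: 1st Sunday of the month.
October 1996 — 1st Sunday is Oct 6 1996.
1st Sunday of November 1996: Nov 3 1996.

Oct 6 1996, Nov 3 1996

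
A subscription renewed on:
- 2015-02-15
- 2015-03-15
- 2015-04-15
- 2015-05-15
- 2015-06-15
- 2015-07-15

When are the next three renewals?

2015-08-15, 2015-09-15, 2015-10-15

Gaps: 28, 31, 30, 31, 30 days — not constant. Every event is on the 15th of the month.
Pattern: the 15th of each month.
August 2015: 2015-08-15.
September 2015: 2015-09-15.
October 2015: 2015-10-15.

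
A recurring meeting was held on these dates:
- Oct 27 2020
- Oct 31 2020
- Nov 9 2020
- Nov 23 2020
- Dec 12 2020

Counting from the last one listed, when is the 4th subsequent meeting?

The spacing grows by 5 each time: 4, 9, 14, 19 days.
Next gap: 24 days. Dec 12 2020 + 24 days = Jan 5 2021.
Next gap: 29 days. Jan 5 2021 + 29 days = Feb 3 2021.
Next gap: 34 days. Feb 3 2021 + 34 days = Mar 9 2021.
Next gap: 39 days. Mar 9 2021 + 39 days = Apr 17 2021.

Apr 17 2021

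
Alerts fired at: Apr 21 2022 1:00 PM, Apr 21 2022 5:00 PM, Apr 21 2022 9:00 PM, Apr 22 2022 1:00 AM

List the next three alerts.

Apr 22 2022 5:00 AM, Apr 22 2022 9:00 AM, Apr 22 2022 1:00 PM

Spacing: 4, 4, 4 h — constant 4 h.
Apr 22 2022 1:00 AM + 4 h = Apr 22 2022 5:00 AM.
Apr 22 2022 5:00 AM + 4 h = Apr 22 2022 9:00 AM.
Apr 22 2022 9:00 AM + 4 h = Apr 22 2022 1:00 PM.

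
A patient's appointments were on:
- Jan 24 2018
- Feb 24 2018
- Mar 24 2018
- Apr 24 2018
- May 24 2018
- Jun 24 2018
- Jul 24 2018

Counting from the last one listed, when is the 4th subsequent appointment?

Nov 24 2018

The day-of-month is always 24 (31, 28, 31, 30, 31, 30 days between events).
So this recurs on the 24th of each month.
August 2018: Aug 24 2018.
Next: September 2018 → Sep 24 2018.
October 2018: Oct 24 2018.
November 2018: Nov 24 2018.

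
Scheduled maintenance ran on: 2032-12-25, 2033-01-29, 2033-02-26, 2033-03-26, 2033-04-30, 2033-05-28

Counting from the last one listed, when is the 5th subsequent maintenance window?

2033-10-29

All Saturdays; the gaps (35, 28, 28, 35, 28) vary with month length.
This is the last Saturday of each month.
Last Saturday of June 2033: 2033-06-25.
Last Saturday of July 2033: 2033-07-30.
August 2033 ends with Saturday 2033-08-27.
September 2033 ends with Saturday 2033-09-24.
October 2033 ends with Saturday 2033-10-29.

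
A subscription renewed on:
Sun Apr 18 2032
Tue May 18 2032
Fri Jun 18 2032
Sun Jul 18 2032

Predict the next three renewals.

Each date is the 18th; the gaps (30, 31, 30) track the month lengths.
The rule is the 18th of each month.
August 2032: Wed Aug 18 2032.
Next: September 2032 → Sat Sep 18 2032.
Next: October 2032 → Mon Oct 18 2032.

Wed Aug 18 2032, Sat Sep 18 2032, Mon Oct 18 2032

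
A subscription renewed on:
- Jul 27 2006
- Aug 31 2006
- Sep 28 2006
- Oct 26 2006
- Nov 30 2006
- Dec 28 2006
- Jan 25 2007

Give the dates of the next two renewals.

Feb 22 2007, Mar 29 2007

Every date is a Thursday; gaps 35, 28, 28, 35, 28, 28 days.
Each is the last Thursday of its month (at least one falls on the 29th or later, ruling out '4th Thursday').
February 2007 ends with Thursday Feb 22 2007.
March 2007 ends with Thursday Mar 29 2007.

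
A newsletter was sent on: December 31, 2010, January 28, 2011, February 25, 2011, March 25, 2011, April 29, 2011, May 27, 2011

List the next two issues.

June 24, 2011; July 29, 2011

These are Fridays with 28, 28, 28, 35, 28-day gaps.
Each is the final Friday of its month — December 31, 2010 is past the 28th, so '4th Friday' doesn't fit.
Last Friday of June 2011: June 24, 2011.
July 2011 ends with Friday July 29, 2011.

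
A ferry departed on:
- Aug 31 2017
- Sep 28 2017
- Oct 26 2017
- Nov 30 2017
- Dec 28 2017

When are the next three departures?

Jan 25 2018, Feb 22 2018, Mar 29 2018

Every date is a Thursday; gaps 28, 28, 35, 28 days.
Each is the last Thursday of its month (at least one falls on the 29th or later, ruling out '4th Thursday').
Last Thursday of January 2018: Jan 25 2018.
Last Thursday of February 2018: Feb 22 2018.
Last Thursday of March 2018: Mar 29 2018.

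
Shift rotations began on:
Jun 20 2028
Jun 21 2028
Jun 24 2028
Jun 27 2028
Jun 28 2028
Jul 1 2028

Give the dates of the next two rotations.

Gaps: 1, 3, 3, 1, 3 days — not constant, but cyclic with period 3.
The events fall on every Tuesday, Wednesday and Saturday.
Next Tuesday: Jul 4 2028.
The following Wednesday is Jul 5 2028.

Jul 4 2028, Jul 5 2028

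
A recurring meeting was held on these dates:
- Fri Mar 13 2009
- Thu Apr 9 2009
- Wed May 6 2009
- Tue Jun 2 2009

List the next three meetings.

Mon Jun 29 2009, Sun Jul 26 2009, Sat Aug 22 2009

Gaps between consecutive events: 27, 27, 27 days — a constant 27-day interval.
Tue Jun 2 2009 + 27 days = Mon Jun 29 2009.
Mon Jun 29 2009 + 27 days = Sun Jul 26 2009.
Sun Jul 26 2009 + 27 days = Sat Aug 22 2009.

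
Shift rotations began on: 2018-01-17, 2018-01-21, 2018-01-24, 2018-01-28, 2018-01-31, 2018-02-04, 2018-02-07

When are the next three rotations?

2018-02-11, 2018-02-14, 2018-02-18

Gaps: 4, 3, 4, 3, 4, 3 days — not constant, but cyclic with period 2.
The events fall on every Wednesday and Sunday.
The following Sunday is 2018-02-11.
The following Wednesday is 2018-02-14.
Next Sunday: 2018-02-18.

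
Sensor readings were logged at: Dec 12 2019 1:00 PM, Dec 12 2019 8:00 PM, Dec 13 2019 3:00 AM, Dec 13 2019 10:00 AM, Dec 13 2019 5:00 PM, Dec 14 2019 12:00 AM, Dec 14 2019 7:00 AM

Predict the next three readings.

Dec 14 2019 2:00 PM, Dec 14 2019 9:00 PM, Dec 15 2019 4:00 AM

The interval is a steady 7 hours (7, 7, 7, 7, 7, 7).
Dec 14 2019 7:00 AM + 7 h = Dec 14 2019 2:00 PM.
Dec 14 2019 2:00 PM + 7 h = Dec 14 2019 9:00 PM.
Dec 14 2019 9:00 PM + 7 h = Dec 15 2019 4:00 AM.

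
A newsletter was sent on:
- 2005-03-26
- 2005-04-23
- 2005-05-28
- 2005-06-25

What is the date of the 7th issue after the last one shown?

2006-01-28

These are Saturdays at 28- or 35-day spacing (28, 35, 28).
The pattern: 4th Saturday of the month.
4th Saturday of July 2005: 2005-07-23.
4th Saturday of August 2005: 2005-08-27.
September 2005 — 4th Saturday is 2005-09-24.
4th Saturday of October 2005: 2005-10-22.
4th Saturday of November 2005: 2005-11-26.
December 2005 — 4th Saturday is 2005-12-24.
January 2006 — 4th Saturday is 2006-01-28.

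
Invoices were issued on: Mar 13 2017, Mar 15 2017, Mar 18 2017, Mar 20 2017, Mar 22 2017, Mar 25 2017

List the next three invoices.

The gap pattern 2, 3, 2, 2, 3 repeats every 3 events.
These are the Mondays, Wednesdays and Saturdays of each week.
Next Monday: Mar 27 2017.
Next Wednesday: Mar 29 2017.
The following Saturday is Apr 1 2017.

Mar 27 2017, Mar 29 2017, Apr 1 2017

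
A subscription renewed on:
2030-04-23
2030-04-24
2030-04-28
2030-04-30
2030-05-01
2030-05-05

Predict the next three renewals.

Every event lands on a Tuesday or Wednesday or Sunday (gaps cycle 1, 4, 2, 1, 4).
So the schedule is: every Tuesday, Wednesday and Sunday.
Next Tuesday: 2030-05-07.
Next Wednesday: 2030-05-08.
The following Sunday is 2030-05-12.

2030-05-07, 2030-05-08, 2030-05-12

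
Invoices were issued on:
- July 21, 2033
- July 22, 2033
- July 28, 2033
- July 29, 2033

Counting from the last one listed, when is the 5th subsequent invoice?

Every event lands on a Thursday or Friday (gaps cycle 1, 6, 1).
So the schedule is: every Thursday and Friday.
The following Thursday is August 4, 2033.
Next Friday: August 5, 2033.
The following Thursday is August 11, 2033.
Next Friday: August 12, 2033.
The following Thursday is August 18, 2033.

August 18, 2033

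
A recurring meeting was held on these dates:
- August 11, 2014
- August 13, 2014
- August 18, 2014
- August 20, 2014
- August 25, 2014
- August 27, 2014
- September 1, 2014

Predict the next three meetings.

The gap pattern 2, 5, 2, 5, 2, 5 repeats every 2 events.
These are the Mondays and Wednesdays of each week.
The following Wednesday is September 3, 2014.
Next Monday: September 8, 2014.
The following Wednesday is September 10, 2014.

September 3, 2014; September 8, 2014; September 10, 2014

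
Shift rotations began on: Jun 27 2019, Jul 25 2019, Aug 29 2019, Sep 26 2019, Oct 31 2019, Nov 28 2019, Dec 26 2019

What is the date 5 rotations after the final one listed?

May 28 2020

Every date is a Thursday; gaps 28, 35, 28, 35, 28, 28 days.
Each is the last Thursday of its month (at least one falls on the 29th or later, ruling out '4th Thursday').
Last Thursday of January 2020: Jan 30 2020.
February 2020 ends with Thursday Feb 27 2020.
Last Thursday of March 2020: Mar 26 2020.
Last Thursday of April 2020: Apr 30 2020.
May 2020 ends with Thursday May 28 2020.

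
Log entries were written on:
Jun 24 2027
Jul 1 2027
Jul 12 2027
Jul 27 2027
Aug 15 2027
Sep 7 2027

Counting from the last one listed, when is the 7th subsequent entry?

Jun 6 2028

Intervals are 7, 11, 15, 19, 23 days — an arithmetic progression with common difference 4.
Next gap: 27 days. Sep 7 2027 + 27 days = Oct 4 2027.
Next gap: 31 days. Oct 4 2027 + 31 days = Nov 4 2027.
Next gap: 35 days. Nov 4 2027 + 35 days = Dec 9 2027.
Next gap: 39 days. Dec 9 2027 + 39 days = Jan 17 2028.
Next gap: 43 days. Jan 17 2028 + 43 days = Feb 29 2028.
Next gap: 47 days. Feb 29 2028 + 47 days = Apr 16 2028.
Next gap: 51 days. Apr 16 2028 + 51 days = Jun 6 2028.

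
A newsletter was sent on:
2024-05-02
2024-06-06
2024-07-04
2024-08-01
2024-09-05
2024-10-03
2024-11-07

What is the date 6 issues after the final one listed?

2025-05-01

These are Thursdays at 28- or 35-day spacing (35, 28, 28, 35, 28, 35).
The pattern: 1st Thursday of the month.
1st Thursday of December 2024: 2024-12-05.
1st Thursday of January 2025: 2025-01-02.
1st Thursday of February 2025: 2025-02-06.
1st Thursday of March 2025: 2025-03-06.
April 2025 — 1st Thursday is 2025-04-03.
1st Thursday of May 2025: 2025-05-01.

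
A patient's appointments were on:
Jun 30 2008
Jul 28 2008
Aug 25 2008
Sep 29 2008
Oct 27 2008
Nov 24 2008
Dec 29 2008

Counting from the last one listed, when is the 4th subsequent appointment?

Every date is a Monday; gaps 28, 28, 35, 28, 28, 35 days.
Each is the last Monday of its month (at least one falls on the 29th or later, ruling out '4th Monday').
Last Monday of January 2009: Jan 26 2009.
February 2009 ends with Monday Feb 23 2009.
March 2009 ends with Monday Mar 30 2009.
April 2009 ends with Monday Apr 27 2009.

Apr 27 2009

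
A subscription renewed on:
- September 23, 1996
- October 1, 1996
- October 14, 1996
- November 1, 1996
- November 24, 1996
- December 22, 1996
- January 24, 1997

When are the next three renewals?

The spacing grows by 5 each time: 8, 13, 18, 23, 28, 33 days.
Next gap: 38 days. January 24, 1997 + 38 days = March 3, 1997.
Next gap: 43 days. March 3, 1997 + 43 days = April 15, 1997.
Next gap: 48 days. April 15, 1997 + 48 days = June 2, 1997.

March 3, 1997; April 15, 1997; June 2, 1997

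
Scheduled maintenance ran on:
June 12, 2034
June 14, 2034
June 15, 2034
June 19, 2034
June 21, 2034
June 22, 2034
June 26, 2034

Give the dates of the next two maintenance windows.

Every event lands on a Monday or Wednesday or Thursday (gaps cycle 2, 1, 4, 2, 1, 4).
So the schedule is: every Monday, Wednesday and Thursday.
Next Wednesday: June 28, 2034.
Next Thursday: June 29, 2034.

June 28, 2034; June 29, 2034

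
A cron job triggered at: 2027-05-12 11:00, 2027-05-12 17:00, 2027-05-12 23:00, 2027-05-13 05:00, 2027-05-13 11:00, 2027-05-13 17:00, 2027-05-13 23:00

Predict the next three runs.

2027-05-14 05:00, 2027-05-14 11:00, 2027-05-14 17:00

The interval is a steady 6 hours (6, 6, 6, 6, 6, 6).
2027-05-13 23:00 + 6 h = 2027-05-14 05:00.
2027-05-14 05:00 + 6 h = 2027-05-14 11:00.
2027-05-14 11:00 + 6 h = 2027-05-14 17:00.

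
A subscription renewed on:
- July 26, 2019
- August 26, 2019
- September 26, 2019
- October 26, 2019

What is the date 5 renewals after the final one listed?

The day-of-month is always 26 (31, 31, 30 days between events).
So this recurs on the 26th of each month.
Next: November 2019 → November 26, 2019.
Next: December 2019 → December 26, 2019.
Next: January 2020 → January 26, 2020.
Next: February 2020 → February 26, 2020.
Next: March 2020 → March 26, 2020.

March 26, 2020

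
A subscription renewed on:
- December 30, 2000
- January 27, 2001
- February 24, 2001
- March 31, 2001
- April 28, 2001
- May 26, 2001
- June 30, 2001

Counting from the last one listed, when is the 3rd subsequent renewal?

Every date is a Saturday; gaps 28, 28, 35, 28, 28, 35 days.
Each is the last Saturday of its month (at least one falls on the 29th or later, ruling out '4th Saturday').
Last Saturday of July 2001: July 28, 2001.
August 2001 ends with Saturday August 25, 2001.
September 2001 ends with Saturday September 29, 2001.

September 29, 2001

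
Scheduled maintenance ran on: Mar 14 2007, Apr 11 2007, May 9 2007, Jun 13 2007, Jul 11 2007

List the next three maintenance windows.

Gaps: 28, 28, 35, 28 days — a mix of 28 and 35. Every date is a Wednesday.
Each is the 2nd Wednesday of its month.
2nd Wednesday of August 2007: Aug 8 2007.
September 2007 — 2nd Wednesday is Sep 12 2007.
October 2007 — 2nd Wednesday is Oct 10 2007.

Aug 8 2007, Sep 12 2007, Oct 10 2007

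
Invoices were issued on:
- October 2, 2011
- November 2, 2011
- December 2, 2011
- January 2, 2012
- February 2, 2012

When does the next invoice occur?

March 2, 2012

Gaps: 31, 30, 31, 31 days — not constant. Every event is on the 2nd of the month.
Pattern: the 2nd of each month.
Next: March 2012 → March 2, 2012.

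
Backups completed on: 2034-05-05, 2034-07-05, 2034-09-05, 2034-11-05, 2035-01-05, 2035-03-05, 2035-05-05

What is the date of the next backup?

Gaps: 61, 62, 61, 61, 59, 61 days — not constant. Every event is on the 5th of the month.
Pattern: the 5th of every 2 months.
Next: July 2035 → 2035-07-05.

2035-07-05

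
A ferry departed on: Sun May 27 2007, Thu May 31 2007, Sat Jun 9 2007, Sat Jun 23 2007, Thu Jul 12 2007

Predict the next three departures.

Sun Aug 5 2007, Mon Sep 3 2007, Sun Oct 7 2007

The spacing grows by 5 each time: 4, 9, 14, 19 days.
Next gap: 24 days. Thu Jul 12 2007 + 24 days = Sun Aug 5 2007.
Next gap: 29 days. Sun Aug 5 2007 + 29 days = Mon Sep 3 2007.
Next gap: 34 days. Mon Sep 3 2007 + 34 days = Sun Oct 7 2007.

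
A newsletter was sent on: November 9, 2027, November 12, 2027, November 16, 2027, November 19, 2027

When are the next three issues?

November 23, 2027; November 26, 2027; November 30, 2027

Every event lands on a Tuesday or Friday (gaps cycle 3, 4, 3).
So the schedule is: every Tuesday and Friday.
The following Tuesday is November 23, 2027.
Next Friday: November 26, 2027.
Next Tuesday: November 30, 2027.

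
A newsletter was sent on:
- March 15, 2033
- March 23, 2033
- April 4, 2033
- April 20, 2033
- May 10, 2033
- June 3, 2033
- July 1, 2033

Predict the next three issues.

Intervals are 8, 12, 16, 20, 24, 28 days — an arithmetic progression with common difference 4.
Next gap: 32 days. July 1, 2033 + 32 days = August 2, 2033.
Next gap: 36 days. August 2, 2033 + 36 days = September 7, 2033.
Next gap: 40 days. September 7, 2033 + 40 days = October 17, 2033.

August 2, 2033; September 7, 2033; October 17, 2033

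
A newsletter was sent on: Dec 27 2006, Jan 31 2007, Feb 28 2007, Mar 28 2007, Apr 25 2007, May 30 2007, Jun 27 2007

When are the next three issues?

All Wednesdays; the gaps (35, 28, 28, 28, 35, 28) vary with month length.
This is the last Wednesday of each month.
Last Wednesday of July 2007: Jul 25 2007.
August 2007 ends with Wednesday Aug 29 2007.
Last Wednesday of September 2007: Sep 26 2007.

Jul 25 2007, Aug 29 2007, Sep 26 2007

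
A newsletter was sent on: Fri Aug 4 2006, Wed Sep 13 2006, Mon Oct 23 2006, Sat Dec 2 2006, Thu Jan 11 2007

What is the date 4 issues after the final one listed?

Wed Jun 20 2007

Every event comes 40 days after the last (40, 40, 40, 40).
Thu Jan 11 2007 + 40 days = Tue Feb 20 2007.
Tue Feb 20 2007 + 40 days = Sun Apr 1 2007.
Sun Apr 1 2007 + 40 days = Fri May 11 2007.
Fri May 11 2007 + 40 days = Wed Jun 20 2007.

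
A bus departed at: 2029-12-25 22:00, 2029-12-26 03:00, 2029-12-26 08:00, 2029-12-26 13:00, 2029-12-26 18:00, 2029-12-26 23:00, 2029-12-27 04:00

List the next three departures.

2029-12-27 09:00, 2029-12-27 14:00, 2029-12-27 19:00

Gaps: 5, 5, 5, 5, 5, 5 hours — each event is 5 hours after the previous one.
2029-12-27 04:00 + 5 h = 2029-12-27 09:00.
2029-12-27 09:00 + 5 h = 2029-12-27 14:00.
2029-12-27 14:00 + 5 h = 2029-12-27 19:00.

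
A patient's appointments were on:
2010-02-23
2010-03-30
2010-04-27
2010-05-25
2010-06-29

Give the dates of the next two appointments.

2010-07-27, 2010-08-31

These are Tuesdays with 35, 28, 28, 35-day gaps.
Each is the final Tuesday of its month — 2010-03-30 is past the 28th, so '4th Tuesday' doesn't fit.
July 2010 ends with Tuesday 2010-07-27.
Last Tuesday of August 2010: 2010-08-31.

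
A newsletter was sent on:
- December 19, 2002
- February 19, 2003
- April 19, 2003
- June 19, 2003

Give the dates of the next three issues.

Each date is the 19th; the gaps (62, 59, 61) track the month lengths.
The rule is the 19th of every 2 months.
August 2003: August 19, 2003.
October 2003: October 19, 2003.
December 2003: December 19, 2003.

August 19, 2003; October 19, 2003; December 19, 2003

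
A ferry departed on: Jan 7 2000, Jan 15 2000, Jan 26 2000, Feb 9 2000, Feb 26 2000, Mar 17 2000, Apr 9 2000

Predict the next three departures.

May 5 2000, Jun 3 2000, Jul 5 2000

Intervals are 8, 11, 14, 17, 20, 23 days — an arithmetic progression with common difference 3.
Next gap: 26 days. Apr 9 2000 + 26 days = May 5 2000.
Next gap: 29 days. May 5 2000 + 29 days = Jun 3 2000.
Next gap: 32 days. Jun 3 2000 + 32 days = Jul 5 2000.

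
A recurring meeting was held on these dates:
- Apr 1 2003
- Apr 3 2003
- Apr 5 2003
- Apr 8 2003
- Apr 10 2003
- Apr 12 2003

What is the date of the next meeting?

Apr 15 2003

Gaps: 2, 2, 3, 2, 2 days — not constant, but cyclic with period 3.
The events fall on every Tuesday, Thursday and Saturday.
Next Tuesday: Apr 15 2003.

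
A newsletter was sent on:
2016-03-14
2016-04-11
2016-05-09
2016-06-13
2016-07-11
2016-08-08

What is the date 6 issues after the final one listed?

2017-02-13

All dates are Mondays, 28, 28, 35, 28, 28 days apart.
Specifically, the 2nd Monday of each month.
2nd Monday of September 2016: 2016-09-12.
2nd Monday of October 2016: 2016-10-10.
2nd Monday of November 2016: 2016-11-14.
December 2016 — 2nd Monday is 2016-12-12.
2nd Monday of January 2017: 2017-01-09.
2nd Monday of February 2017: 2017-02-13.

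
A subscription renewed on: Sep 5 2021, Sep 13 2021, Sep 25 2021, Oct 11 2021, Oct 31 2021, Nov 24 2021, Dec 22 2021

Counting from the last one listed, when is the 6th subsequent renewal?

Aug 31 2022

The spacing grows by 4 each time: 8, 12, 16, 20, 24, 28 days.
Next gap: 32 days. Dec 22 2021 + 32 days = Jan 23 2022.
Next gap: 36 days. Jan 23 2022 + 36 days = Feb 28 2022.
Next gap: 40 days. Feb 28 2022 + 40 days = Apr 9 2022.
Next gap: 44 days. Apr 9 2022 + 44 days = May 23 2022.
Next gap: 48 days. May 23 2022 + 48 days = Jul 10 2022.
Next gap: 52 days. Jul 10 2022 + 52 days = Aug 31 2022.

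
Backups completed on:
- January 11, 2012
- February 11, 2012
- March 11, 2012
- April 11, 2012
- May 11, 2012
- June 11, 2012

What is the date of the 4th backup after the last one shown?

October 11, 2012

The day-of-month is always 11 (31, 29, 31, 30, 31 days between events).
So this recurs on the 11th of each month.
Next: July 2012 → July 11, 2012.
August 2012: August 11, 2012.
Next: September 2012 → September 11, 2012.
October 2012: October 11, 2012.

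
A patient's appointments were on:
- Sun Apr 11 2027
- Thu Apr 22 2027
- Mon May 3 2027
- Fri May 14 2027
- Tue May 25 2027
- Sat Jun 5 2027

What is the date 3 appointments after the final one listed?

Thu Jul 8 2027

Gaps between consecutive events: 11, 11, 11, 11, 11 days — a constant 11-day interval.
Sat Jun 5 2027 + 11 days = Wed Jun 16 2027.
Wed Jun 16 2027 + 11 days = Sun Jun 27 2027.
Sun Jun 27 2027 + 11 days = Thu Jul 8 2027.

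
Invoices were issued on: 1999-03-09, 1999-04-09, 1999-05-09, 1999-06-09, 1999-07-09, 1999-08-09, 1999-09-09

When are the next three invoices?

1999-10-09, 1999-11-09, 1999-12-09

The day-of-month is always 9 (31, 30, 31, 30, 31, 31 days between events).
So this recurs on the 9th of each month.
Next: October 1999 → 1999-10-09.
Next: November 1999 → 1999-11-09.
December 1999: 1999-12-09.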